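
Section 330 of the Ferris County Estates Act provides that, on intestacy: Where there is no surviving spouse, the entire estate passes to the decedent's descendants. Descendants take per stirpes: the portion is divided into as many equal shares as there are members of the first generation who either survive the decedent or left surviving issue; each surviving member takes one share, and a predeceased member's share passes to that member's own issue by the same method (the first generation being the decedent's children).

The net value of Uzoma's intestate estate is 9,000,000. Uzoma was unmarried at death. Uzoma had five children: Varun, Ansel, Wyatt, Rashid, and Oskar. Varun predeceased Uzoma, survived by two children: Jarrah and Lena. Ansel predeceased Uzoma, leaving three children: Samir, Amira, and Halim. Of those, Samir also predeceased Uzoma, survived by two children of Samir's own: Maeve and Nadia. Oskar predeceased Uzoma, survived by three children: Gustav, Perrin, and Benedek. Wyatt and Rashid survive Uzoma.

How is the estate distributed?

The entire 9,000,000 passes to the descendants.
That amount (9,000,000) is divided into 5 shares of 1,800,000: Wyatt and Rashid each take 1,800,000; Varun's 1,800,000 share passes to Varun's issue; Ansel's 1,800,000 share passes to Ansel's issue; Oskar's 1,800,000 share passes to Oskar's issue.
Varun's share (1,800,000) is divided into 2 shares of 900,000: Jarrah and Lena each take 900,000.
Ansel's share (1,800,000) is divided into 3 shares of 600,000: Amira and Halim each take 600,000; Samir's 600,000 share passes to Samir's issue.
Samir's share (600,000) is divided into 2 shares of 300,000: Maeve and Nadia each take 300,000.
Oskar's share (1,800,000) is divided into 3 shares of 600,000: Gustav, Perrin, and Benedek each take 600,000.

Jarrah: 900,000; Lena: 900,000; Maeve: 300,000; Nadia: 300,000; Amira: 600,000; Halim: 600,000; Wyatt: 1,800,000; Rashid: 1,800,000; Gustav: 600,000; Perrin: 600,000; Benedek: 600,000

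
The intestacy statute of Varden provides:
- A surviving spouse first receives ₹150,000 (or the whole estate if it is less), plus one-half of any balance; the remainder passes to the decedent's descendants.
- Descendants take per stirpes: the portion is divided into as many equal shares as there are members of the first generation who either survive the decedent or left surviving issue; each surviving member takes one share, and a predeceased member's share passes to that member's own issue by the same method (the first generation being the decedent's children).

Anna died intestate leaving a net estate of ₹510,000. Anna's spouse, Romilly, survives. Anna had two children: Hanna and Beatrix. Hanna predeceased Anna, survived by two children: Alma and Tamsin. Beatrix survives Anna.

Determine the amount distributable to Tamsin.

Tamsin receives ₹45,000.

Romilly first takes ₹150,000, leaving a balance of ₹360,000. Romilly then takes one-half of the balance (₹180,000), for a total of ₹330,000. The remaining ₹180,000 passes to the descendants.
The descendants' portion (₹180,000) is divided into 2 shares of ₹90,000: Beatrix takes ₹90,000; Hanna's ₹90,000 share passes to Hanna's issue.
Hanna's share (₹90,000) is divided into 2 shares of ₹45,000: Alma and Tamsin each take ₹45,000.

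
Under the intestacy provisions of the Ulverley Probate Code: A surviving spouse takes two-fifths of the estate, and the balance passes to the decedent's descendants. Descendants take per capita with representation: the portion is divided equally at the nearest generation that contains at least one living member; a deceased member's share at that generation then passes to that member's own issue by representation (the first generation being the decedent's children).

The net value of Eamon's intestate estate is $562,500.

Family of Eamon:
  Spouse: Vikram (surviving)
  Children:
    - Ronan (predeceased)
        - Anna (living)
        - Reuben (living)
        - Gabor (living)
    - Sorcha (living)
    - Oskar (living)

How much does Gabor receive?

Gabor receives $37,500.

Vikram takes two-fifths of $562,500 = $225,000. The remaining $337,500 passes to the descendants.
The descendants' portion ($337,500) is divided into 3 shares of $112,500: Sorcha and Oskar each take $112,500; Ronan's $112,500 share passes to Ronan's issue.
Ronan's share ($112,500) is divided into 3 shares of $37,500: Anna, Reuben, and Gabor each take $37,500.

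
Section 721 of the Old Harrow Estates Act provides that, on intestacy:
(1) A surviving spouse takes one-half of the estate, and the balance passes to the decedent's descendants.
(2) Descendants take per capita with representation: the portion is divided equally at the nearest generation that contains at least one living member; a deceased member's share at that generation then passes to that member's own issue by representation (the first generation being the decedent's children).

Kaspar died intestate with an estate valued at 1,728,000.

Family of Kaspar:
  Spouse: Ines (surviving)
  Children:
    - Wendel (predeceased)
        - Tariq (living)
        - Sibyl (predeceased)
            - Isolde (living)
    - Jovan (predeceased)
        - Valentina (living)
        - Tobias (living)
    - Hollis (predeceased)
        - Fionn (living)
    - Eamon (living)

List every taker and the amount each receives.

Ines takes one-half of 1,728,000 = 864,000. The remaining 864,000 passes to the descendants.
The descendants' portion (864,000) is divided into 4 shares of 216,000: Eamon takes 216,000; Wendel's 216,000 share passes to Wendel's issue; Jovan's 216,000 share passes to Jovan's issue; Hollis's 216,000 share passes to Hollis's issue.
Wendel's share (216,000) is divided into 2 shares of 108,000: Tariq takes 108,000; Sibyl's 108,000 share passes to Sibyl's issue.
Sibyl's share (108,000) passes entirely to Isolde.
Jovan's share (216,000) is divided into 2 shares of 108,000: Valentina and Tobias each take 108,000.
Hollis's share (216,000) passes entirely to Fionn.

Ines: 864,000; Tariq: 108,000; Isolde: 108,000; Valentina: 108,000; Tobias: 108,000; Fionn: 216,000; Eamon: 216,000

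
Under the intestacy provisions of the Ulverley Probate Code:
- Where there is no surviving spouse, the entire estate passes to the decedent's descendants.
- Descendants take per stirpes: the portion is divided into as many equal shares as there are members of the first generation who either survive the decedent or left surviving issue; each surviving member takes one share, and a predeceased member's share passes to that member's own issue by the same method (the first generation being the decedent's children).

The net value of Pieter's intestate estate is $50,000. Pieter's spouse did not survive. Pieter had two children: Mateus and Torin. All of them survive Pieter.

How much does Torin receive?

Torin receives $25,000.

The entire $50,000 passes to the descendants.
That amount ($50,000) is divided into 2 shares of $25,000: Mateus and Torin each take $25,000.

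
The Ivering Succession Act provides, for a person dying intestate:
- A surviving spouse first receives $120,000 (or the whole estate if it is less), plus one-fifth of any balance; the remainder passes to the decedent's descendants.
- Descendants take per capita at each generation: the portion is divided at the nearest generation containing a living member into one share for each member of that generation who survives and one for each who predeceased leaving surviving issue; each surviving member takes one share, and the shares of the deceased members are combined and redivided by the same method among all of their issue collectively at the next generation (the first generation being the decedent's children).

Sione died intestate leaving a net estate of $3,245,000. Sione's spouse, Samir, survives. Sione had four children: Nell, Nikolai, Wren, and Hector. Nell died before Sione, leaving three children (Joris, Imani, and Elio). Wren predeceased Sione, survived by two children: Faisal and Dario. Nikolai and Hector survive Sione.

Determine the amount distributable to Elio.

Samir first takes $120,000, leaving a balance of $3,125,000. Samir then takes one-fifth of the balance ($625,000), for a total of $745,000. The remaining $2,500,000 passes to the descendants.
The descendants' portion ($2,500,000) is divided at the children's generation into 4 shares of $625,000. Nikolai and Hector each take $625,000. The 2 shares of the deceased (Nell and Wren) are combined into a pool of $1,250,000.
That pool ($1,250,000) is divided at the grandchildren's generation equally among Joris, Imani, Elio, Faisal, and Dario: $250,000 each.

Elio receives $250,000.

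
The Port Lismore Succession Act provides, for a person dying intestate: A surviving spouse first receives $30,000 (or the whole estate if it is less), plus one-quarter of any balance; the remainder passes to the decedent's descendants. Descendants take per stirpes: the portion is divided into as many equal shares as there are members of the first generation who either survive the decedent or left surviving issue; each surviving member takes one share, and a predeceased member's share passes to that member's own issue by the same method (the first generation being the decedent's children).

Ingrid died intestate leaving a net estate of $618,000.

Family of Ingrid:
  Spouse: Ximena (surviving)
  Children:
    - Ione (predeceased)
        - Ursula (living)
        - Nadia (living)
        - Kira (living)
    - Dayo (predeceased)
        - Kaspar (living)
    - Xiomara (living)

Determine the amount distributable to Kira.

Kira receives $49,000.

Ximena first takes $30,000, leaving a balance of $588,000. Ximena then takes one-quarter of the balance ($147,000), for a total of $177,000. The remaining $441,000 passes to the descendants.
The descendants' portion ($441,000) is divided into 3 shares of $147,000: Xiomara takes $147,000; Ione's $147,000 share passes to Ione's issue; Dayo's $147,000 share passes to Dayo's issue.
Ione's share ($147,000) is divided into 3 shares of $49,000: Ursula, Nadia, and Kira each take $49,000.
Dayo's share ($147,000) passes entirely to Kaspar.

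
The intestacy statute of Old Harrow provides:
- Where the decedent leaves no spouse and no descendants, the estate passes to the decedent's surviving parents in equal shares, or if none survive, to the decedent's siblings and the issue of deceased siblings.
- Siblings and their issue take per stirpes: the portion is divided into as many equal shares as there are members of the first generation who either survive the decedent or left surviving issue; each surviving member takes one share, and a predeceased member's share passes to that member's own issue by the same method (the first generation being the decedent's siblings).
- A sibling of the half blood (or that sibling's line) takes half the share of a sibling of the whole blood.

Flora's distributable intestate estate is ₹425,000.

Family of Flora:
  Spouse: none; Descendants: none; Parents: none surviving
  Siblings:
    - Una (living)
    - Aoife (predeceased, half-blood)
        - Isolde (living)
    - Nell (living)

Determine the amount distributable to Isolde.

The entire ₹425,000 passes to the siblings and their issue.
Counting each half-blood sibling's line as half a unit, there are 5/2 units in ₹425,000, so one unit is ₹170,000. Whole-blood lines (Una and Nell) take ₹170,000 each; half-blood lines (Aoife) take ₹85,000 each.
Aoife's share (₹85,000) passes entirely to Isolde.

Isolde receives ₹85,000.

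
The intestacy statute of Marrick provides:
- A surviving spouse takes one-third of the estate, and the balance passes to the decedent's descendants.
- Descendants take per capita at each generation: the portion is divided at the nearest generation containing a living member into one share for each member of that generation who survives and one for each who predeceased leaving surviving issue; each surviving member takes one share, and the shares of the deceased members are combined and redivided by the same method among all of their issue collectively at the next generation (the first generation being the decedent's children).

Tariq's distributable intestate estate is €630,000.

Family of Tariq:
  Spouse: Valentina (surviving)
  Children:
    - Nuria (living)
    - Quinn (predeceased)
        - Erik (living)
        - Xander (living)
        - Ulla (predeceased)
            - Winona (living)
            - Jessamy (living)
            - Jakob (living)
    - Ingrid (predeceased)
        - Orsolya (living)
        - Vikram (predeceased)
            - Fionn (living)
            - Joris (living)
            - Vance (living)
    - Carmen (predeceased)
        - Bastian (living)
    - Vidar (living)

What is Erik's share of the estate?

Valentina takes one-third of €630,000 = €210,000. The remaining €420,000 passes to the descendants.
The descendants' portion (€420,000) is divided at the children's generation into 5 shares of €84,000. Nuria and Vidar each take €84,000. The 3 shares of the deceased (Quinn, Ingrid, and Carmen) are combined into a pool of €252,000.
That pool (€252,000) is divided at the grandchildren's generation into 6 shares of €42,000. Erik, Xander, Orsolya, and Bastian each take €42,000. The 2 shares of the deceased (Ulla and Vikram) are combined into a pool of €84,000.
That pool (€84,000) is divided at the great-grandchildren's generation equally among Winona, Jessamy, Jakob, Fionn, Joris, and Vance: €14,000 each.

Erik receives €42,000.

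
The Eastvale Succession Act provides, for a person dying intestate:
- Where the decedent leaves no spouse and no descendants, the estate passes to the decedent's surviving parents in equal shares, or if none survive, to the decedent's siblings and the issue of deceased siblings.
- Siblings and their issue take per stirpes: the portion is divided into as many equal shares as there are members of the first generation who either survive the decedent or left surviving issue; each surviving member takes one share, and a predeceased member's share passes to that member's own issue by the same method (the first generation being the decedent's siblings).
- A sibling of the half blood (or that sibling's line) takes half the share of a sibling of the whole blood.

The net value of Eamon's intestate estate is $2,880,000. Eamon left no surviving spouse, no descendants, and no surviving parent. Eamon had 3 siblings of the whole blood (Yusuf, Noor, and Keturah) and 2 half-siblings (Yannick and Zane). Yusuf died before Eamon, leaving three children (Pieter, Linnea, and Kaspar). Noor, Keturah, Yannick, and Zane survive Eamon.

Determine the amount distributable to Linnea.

Linnea receives $240,000.

The entire $2,880,000 passes to the siblings and their issue.
Counting each half-blood sibling's line as half a unit, there are 4 units in $2,880,000, so one unit is $720,000. Whole-blood lines (Yusuf, Noor, and Keturah) take $720,000 each; half-blood lines (Yannick and Zane) take $360,000 each.
Yusuf's share ($720,000) is divided into 3 shares of $240,000: Pieter, Linnea, and Kaspar each take $240,000.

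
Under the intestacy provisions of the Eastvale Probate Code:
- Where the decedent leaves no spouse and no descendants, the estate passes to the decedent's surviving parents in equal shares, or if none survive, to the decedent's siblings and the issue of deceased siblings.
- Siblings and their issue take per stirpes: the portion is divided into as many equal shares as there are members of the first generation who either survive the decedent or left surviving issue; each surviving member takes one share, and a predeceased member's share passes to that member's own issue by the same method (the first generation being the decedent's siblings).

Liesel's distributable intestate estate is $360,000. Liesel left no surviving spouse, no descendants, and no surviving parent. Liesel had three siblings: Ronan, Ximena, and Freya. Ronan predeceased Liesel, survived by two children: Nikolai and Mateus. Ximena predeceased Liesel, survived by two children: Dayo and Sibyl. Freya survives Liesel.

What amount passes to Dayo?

Dayo receives $60,000.

The entire $360,000 passes to the siblings and their issue.
That amount ($360,000) is divided into 3 shares of $120,000: Freya takes $120,000; Ronan's $120,000 share passes to Ronan's issue; Ximena's $120,000 share passes to Ximena's issue.
Ronan's share ($120,000) is divided into 2 shares of $60,000: Nikolai and Mateus each take $60,000.
Ximena's share ($120,000) is divided into 2 shares of $60,000: Dayo and Sibyl each take $60,000.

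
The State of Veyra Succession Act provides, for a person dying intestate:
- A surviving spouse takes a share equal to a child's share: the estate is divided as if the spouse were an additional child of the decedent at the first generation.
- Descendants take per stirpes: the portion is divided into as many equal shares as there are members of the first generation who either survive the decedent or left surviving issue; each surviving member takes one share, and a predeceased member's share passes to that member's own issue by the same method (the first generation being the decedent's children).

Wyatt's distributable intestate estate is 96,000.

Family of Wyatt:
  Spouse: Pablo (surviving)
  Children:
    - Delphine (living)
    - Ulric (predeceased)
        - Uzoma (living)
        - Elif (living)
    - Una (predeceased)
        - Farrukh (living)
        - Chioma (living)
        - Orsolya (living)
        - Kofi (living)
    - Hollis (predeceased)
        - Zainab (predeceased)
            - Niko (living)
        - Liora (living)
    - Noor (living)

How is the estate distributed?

The spouse counts as an additional share at the children's level, so there are 6 primary shares of 16,000. Pablo takes one such share (16,000).
The children's combined portion (80,000) is divided into 5 shares of 16,000: Delphine and Noor each take 16,000; Ulric's 16,000 share passes to Ulric's issue; Una's 16,000 share passes to Una's issue; Hollis's 16,000 share passes to Hollis's issue.
Ulric's share (16,000) is divided into 2 shares of 8,000: Uzoma and Elif each take 8,000.
Una's share (16,000) is divided into 4 shares of 4,000: Farrukh, Chioma, Orsolya, and Kofi each take 4,000.
Hollis's share (16,000) is divided into 2 shares of 8,000: Liora takes 8,000; Zainab's 8,000 share passes to Zainab's issue.
Zainab's share (8,000) passes entirely to Niko.

Pablo: 16,000; Delphine: 16,000; Uzoma: 8,000; Elif: 8,000; Farrukh: 4,000; Chioma: 4,000; Orsolya: 4,000; Kofi: 4,000; Niko: 8,000; Liora: 8,000; Noor: 16,000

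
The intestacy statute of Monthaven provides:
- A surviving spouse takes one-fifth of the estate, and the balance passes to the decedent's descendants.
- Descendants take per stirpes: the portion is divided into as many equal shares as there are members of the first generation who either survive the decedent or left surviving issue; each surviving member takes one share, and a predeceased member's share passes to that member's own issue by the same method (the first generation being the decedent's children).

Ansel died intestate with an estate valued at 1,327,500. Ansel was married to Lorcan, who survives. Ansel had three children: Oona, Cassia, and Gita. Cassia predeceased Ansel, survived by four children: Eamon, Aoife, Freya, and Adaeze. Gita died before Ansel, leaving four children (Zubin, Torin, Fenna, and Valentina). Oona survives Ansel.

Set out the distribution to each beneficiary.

Lorcan takes one-fifth of 1,327,500 = 265,500. The remaining 1,062,000 passes to the descendants.
The descendants' portion (1,062,000) is divided into 3 shares of 354,000: Oona takes 354,000; Cassia's 354,000 share passes to Cassia's issue; Gita's 354,000 share passes to Gita's issue.
Cassia's share (354,000) is divided into 4 shares of 88,500: Eamon, Aoife, Freya, and Adaeze each take 88,500.
Gita's share (354,000) is divided into 4 shares of 88,500: Zubin, Torin, Fenna, and Valentina each take 88,500.

Lorcan: 265,500; Oona: 354,000; Eamon: 88,500; Aoife: 88,500; Freya: 88,500; Adaeze: 88,500; Zubin: 88,500; Torin: 88,500; Fenna: 88,500; Valentina: 88,500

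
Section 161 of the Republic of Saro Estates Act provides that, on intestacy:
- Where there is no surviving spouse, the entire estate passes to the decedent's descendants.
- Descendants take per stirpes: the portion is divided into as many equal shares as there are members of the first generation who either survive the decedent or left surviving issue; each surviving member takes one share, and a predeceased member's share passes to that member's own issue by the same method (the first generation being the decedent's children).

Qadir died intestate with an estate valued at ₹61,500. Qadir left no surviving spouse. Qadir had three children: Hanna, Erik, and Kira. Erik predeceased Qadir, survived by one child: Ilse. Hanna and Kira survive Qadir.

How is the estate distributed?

The entire ₹61,500 passes to the descendants.
That amount (₹61,500) is divided into 3 shares of ₹20,500: Hanna and Kira each take ₹20,500; Erik's ₹20,500 share passes to Erik's issue.
Erik's share (₹20,500) passes entirely to Ilse.

Hanna: ₹20,500; Ilse: ₹20,500; Kira: ₹20,500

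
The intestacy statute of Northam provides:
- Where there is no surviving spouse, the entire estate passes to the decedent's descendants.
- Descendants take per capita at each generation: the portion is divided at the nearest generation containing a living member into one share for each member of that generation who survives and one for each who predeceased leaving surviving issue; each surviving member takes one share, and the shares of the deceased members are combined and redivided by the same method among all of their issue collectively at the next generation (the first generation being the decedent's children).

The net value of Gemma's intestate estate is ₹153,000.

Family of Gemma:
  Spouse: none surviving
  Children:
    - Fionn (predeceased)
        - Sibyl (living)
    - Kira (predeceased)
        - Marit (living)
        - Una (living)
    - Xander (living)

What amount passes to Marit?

Marit receives ₹34,000.

The entire ₹153,000 passes to the descendants.
That amount (₹153,000) is divided at the children's generation into 3 shares of ₹51,000. Xander takes ₹51,000. The 2 shares of the deceased (Fionn and Kira) are combined into a pool of ₹102,000.
That pool (₹102,000) is divided at the grandchildren's generation equally among Sibyl, Marit, and Una: ₹34,000 each.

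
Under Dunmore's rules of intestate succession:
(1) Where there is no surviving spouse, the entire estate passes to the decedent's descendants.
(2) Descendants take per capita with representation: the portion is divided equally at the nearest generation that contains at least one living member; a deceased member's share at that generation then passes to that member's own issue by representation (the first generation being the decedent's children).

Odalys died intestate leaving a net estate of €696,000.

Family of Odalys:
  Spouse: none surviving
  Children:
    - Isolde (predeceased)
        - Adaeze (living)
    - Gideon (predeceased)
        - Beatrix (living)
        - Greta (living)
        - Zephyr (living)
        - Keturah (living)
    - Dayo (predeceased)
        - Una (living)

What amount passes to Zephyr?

Zephyr receives €116,000.

The entire €696,000 passes to the descendants.
No child survives, so the initial division is made at the grandchildren's generation.
That amount (€696,000) is divided into 6 shares of €116,000: Adaeze, Beatrix, Greta, Zephyr, Keturah, and Una each take €116,000.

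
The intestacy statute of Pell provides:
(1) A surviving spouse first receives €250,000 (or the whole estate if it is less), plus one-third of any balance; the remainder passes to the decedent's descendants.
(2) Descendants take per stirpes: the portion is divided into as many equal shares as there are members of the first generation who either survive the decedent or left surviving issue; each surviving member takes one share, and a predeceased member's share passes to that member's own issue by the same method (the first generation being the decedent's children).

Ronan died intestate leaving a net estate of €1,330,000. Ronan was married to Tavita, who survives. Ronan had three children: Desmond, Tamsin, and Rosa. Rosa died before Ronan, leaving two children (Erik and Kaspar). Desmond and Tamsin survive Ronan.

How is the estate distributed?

Tavita: €610,000; Desmond: €240,000; Tamsin: €240,000; Erik: €120,000; Kaspar: €120,000

Tavita first takes €250,000, leaving a balance of €1,080,000. Tavita then takes one-third of the balance (€360,000), for a total of €610,000. The remaining €720,000 passes to the descendants.
The descendants' portion (€720,000) is divided into 3 shares of €240,000: Desmond and Tamsin each take €240,000; Rosa's €240,000 share passes to Rosa's issue.
Rosa's share (€240,000) is divided into 2 shares of €120,000: Erik and Kaspar each take €120,000.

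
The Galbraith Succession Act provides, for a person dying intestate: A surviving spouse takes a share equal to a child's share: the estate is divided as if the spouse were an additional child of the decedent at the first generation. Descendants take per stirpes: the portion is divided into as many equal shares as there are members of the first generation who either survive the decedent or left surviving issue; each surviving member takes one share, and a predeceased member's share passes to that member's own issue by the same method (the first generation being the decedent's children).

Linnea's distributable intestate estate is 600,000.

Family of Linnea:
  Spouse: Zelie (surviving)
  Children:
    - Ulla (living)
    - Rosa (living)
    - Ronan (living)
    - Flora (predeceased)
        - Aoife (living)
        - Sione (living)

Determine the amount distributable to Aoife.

Aoife receives 60,000.

The spouse counts as an additional share at the children's level, so there are 5 primary shares of 120,000. Zelie takes one such share (120,000).
The children's combined portion (480,000) is divided into 4 shares of 120,000: Ulla, Rosa, and Ronan each take 120,000; Flora's 120,000 share passes to Flora's issue.
Flora's share (120,000) is divided into 2 shares of 60,000: Aoife and Sione each take 60,000.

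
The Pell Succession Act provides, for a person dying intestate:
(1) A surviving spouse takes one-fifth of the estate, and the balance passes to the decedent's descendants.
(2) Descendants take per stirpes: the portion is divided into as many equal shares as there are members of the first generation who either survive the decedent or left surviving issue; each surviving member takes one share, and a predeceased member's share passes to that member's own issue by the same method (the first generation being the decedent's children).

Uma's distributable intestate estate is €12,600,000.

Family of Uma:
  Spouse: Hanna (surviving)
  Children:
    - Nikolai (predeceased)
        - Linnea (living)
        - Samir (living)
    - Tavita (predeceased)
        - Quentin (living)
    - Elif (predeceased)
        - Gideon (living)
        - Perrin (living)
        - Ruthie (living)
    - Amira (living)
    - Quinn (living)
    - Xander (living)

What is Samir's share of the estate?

Hanna takes one-fifth of €12,600,000 = €2,520,000. The remaining €10,080,000 passes to the descendants.
The descendants' portion (€10,080,000) is divided into 6 shares of €1,680,000: Amira, Quinn, and Xander each take €1,680,000; Nikolai's €1,680,000 share passes to Nikolai's issue; Tavita's €1,680,000 share passes to Tavita's issue; Elif's €1,680,000 share passes to Elif's issue.
Nikolai's share (€1,680,000) is divided into 2 shares of €840,000: Linnea and Samir each take €840,000.
Tavita's share (€1,680,000) passes entirely to Quentin.
Elif's share (€1,680,000) is divided into 3 shares of €560,000: Gideon, Perrin, and Ruthie each take €560,000.

Samir receives €840,000.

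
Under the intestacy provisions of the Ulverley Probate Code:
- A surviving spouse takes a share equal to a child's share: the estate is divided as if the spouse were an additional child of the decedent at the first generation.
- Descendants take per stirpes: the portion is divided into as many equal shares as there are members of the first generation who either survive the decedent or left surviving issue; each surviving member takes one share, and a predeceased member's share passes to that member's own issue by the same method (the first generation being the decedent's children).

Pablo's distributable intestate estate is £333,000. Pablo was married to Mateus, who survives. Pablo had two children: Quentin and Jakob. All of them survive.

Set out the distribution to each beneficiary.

The spouse counts as an additional share at the children's level, so there are 3 primary shares of £111,000. Mateus takes one such share (£111,000).
The children's combined portion (£222,000) is divided into 2 shares of £111,000: Quentin and Jakob each take £111,000.

Mateus: £111,000; Quentin: £111,000; Jakob: £111,000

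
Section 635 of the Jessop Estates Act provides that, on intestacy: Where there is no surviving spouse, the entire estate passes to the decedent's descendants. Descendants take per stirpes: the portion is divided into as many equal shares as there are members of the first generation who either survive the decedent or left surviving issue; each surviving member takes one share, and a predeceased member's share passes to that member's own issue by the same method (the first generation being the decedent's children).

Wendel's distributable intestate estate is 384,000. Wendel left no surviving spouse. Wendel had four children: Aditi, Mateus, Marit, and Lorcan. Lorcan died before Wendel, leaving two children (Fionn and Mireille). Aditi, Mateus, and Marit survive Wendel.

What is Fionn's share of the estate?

The entire 384,000 passes to the descendants.
That amount (384,000) is divided into 4 shares of 96,000: Aditi, Mateus, and Marit each take 96,000; Lorcan's 96,000 share passes to Lorcan's issue.
Lorcan's share (96,000) is divided into 2 shares of 48,000: Fionn and Mireille each take 48,000.

Fionn receives 48,000.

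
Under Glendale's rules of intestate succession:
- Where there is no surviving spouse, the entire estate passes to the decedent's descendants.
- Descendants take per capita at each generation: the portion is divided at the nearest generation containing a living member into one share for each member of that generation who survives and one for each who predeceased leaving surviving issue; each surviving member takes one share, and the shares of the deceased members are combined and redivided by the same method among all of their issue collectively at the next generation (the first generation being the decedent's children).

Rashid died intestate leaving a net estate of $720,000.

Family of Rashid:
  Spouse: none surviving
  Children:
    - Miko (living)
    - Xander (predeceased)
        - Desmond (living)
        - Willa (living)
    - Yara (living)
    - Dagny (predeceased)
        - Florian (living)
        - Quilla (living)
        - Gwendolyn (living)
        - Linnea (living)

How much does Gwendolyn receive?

Gwendolyn receives $60,000.

The entire $720,000 passes to the descendants.
That amount ($720,000) is divided at the children's generation into 4 shares of $180,000. Miko and Yara each take $180,000. The 2 shares of the deceased (Xander and Dagny) are combined into a pool of $360,000.
That pool ($360,000) is divided at the grandchildren's generation equally among Desmond, Willa, Florian, Quilla, Gwendolyn, and Linnea: $60,000 each.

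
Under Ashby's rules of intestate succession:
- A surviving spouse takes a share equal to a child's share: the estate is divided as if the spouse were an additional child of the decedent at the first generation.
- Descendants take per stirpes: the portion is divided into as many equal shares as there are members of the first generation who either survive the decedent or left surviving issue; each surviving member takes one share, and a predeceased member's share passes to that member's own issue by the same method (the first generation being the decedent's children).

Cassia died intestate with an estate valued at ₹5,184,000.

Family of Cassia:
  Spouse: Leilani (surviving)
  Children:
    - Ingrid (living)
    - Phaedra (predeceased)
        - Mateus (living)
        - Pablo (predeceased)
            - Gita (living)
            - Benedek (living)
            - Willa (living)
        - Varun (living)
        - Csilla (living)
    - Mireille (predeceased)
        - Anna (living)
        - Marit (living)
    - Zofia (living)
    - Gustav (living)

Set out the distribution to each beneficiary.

Leilani: ₹864,000; Ingrid: ₹864,000; Mateus: ₹216,000; Gita: ₹72,000; Benedek: ₹72,000; Willa: ₹72,000; Varun: ₹216,000; Csilla: ₹216,000; Anna: ₹432,000; Marit: ₹432,000; Zofia: ₹864,000; Gustav: ₹864,000

The spouse counts as an additional share at the children's level, so there are 6 primary shares of ₹864,000. Leilani takes one such share (₹864,000).
The children's combined portion (₹4,320,000) is divided into 5 shares of ₹864,000: Ingrid, Zofia, and Gustav each take ₹864,000; Phaedra's ₹864,000 share passes to Phaedra's issue; Mireille's ₹864,000 share passes to Mireille's issue.
Phaedra's share (₹864,000) is divided into 4 shares of ₹216,000: Mateus, Varun, and Csilla each take ₹216,000; Pablo's ₹216,000 share passes to Pablo's issue.
Pablo's share (₹216,000) is divided into 3 shares of ₹72,000: Gita, Benedek, and Willa each take ₹72,000.
Mireille's share (₹864,000) is divided into 2 shares of ₹432,000: Anna and Marit each take ₹432,000.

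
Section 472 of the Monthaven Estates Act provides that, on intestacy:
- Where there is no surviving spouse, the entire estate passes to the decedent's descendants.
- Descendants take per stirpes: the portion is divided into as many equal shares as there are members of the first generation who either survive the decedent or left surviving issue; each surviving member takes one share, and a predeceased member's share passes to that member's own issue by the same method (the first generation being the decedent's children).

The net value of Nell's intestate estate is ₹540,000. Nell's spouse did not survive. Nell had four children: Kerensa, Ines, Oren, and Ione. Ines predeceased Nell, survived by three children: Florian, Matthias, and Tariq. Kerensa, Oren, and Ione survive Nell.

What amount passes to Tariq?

Tariq receives ₹45,000.

The entire ₹540,000 passes to the descendants.
That amount (₹540,000) is divided into 4 shares of ₹135,000: Kerensa, Oren, and Ione each take ₹135,000; Ines's ₹135,000 share passes to Ines's issue.
Ines's share (₹135,000) is divided into 3 shares of ₹45,000: Florian, Matthias, and Tariq each take ₹45,000.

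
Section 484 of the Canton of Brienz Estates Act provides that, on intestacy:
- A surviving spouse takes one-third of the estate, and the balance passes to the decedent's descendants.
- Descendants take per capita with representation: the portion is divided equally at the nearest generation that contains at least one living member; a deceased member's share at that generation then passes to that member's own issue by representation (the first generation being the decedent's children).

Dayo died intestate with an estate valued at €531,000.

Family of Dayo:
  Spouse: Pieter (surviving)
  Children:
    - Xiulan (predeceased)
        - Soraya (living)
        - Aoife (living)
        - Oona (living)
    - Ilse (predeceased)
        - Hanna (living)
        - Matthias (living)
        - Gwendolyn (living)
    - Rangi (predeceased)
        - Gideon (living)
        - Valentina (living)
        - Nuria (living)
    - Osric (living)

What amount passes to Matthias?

Pieter takes one-third of €531,000 = €177,000. The remaining €354,000 passes to the descendants.
The descendants' portion (€354,000) is divided into 4 shares of €88,500: Osric takes €88,500; Xiulan's €88,500 share passes to Xiulan's issue; Ilse's €88,500 share passes to Ilse's issue; Rangi's €88,500 share passes to Rangi's issue.
Xiulan's share (€88,500) is divided into 3 shares of €29,500: Soraya, Aoife, and Oona each take €29,500.
Ilse's share (€88,500) is divided into 3 shares of €29,500: Hanna, Matthias, and Gwendolyn each take €29,500.
Rangi's share (€88,500) is divided into 3 shares of €29,500: Gideon, Valentina, and Nuria each take €29,500.

Matthias receives €29,500.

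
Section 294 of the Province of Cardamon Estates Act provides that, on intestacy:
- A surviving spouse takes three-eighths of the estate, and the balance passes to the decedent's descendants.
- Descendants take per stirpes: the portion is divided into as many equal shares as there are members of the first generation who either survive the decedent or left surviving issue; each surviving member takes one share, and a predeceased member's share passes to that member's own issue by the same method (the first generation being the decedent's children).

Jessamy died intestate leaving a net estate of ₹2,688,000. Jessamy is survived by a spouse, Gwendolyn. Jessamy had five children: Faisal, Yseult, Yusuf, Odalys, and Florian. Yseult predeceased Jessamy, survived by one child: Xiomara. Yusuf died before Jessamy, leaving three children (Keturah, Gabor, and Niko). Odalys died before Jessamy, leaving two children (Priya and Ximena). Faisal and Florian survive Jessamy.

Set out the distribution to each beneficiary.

Gwendolyn takes three-eighths of ₹2,688,000 = ₹1,008,000. The remaining ₹1,680,000 passes to the descendants.
The descendants' portion (₹1,680,000) is divided into 5 shares of ₹336,000: Faisal and Florian each take ₹336,000; Yseult's ₹336,000 share passes to Yseult's issue; Yusuf's ₹336,000 share passes to Yusuf's issue; Odalys's ₹336,000 share passes to Odalys's issue.
Yseult's share (₹336,000) passes entirely to Xiomara.
Yusuf's share (₹336,000) is divided into 3 shares of ₹112,000: Keturah, Gabor, and Niko each take ₹112,000.
Odalys's share (₹336,000) is divided into 2 shares of ₹168,000: Priya and Ximena each take ₹168,000.

Gwendolyn: ₹1,008,000; Faisal: ₹336,000; Xiomara: ₹336,000; Keturah: ₹112,000; Gabor: ₹112,000; Niko: ₹112,000; Priya: ₹168,000; Ximena: ₹168,000; Florian: ₹336,000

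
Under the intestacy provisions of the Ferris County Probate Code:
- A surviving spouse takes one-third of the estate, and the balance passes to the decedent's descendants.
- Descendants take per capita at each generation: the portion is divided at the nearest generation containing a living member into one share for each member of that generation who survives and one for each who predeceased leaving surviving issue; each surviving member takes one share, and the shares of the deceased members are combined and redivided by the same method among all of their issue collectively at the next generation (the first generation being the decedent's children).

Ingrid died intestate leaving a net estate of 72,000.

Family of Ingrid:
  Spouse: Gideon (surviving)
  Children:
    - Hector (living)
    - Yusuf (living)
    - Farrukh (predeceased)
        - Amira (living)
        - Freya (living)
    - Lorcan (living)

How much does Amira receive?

Amira receives 6,000.

Gideon takes one-third of 72,000 = 24,000. The remaining 48,000 passes to the descendants.
The descendants' portion (48,000) is divided at the children's generation into 4 shares of 12,000. Hector, Yusuf, and Lorcan each take 12,000. The remaining share for the deceased Farrukh (12,000) is carried to the next generation.
That pool (12,000) is divided at the grandchildren's generation equally among Amira and Freya: 6,000 each.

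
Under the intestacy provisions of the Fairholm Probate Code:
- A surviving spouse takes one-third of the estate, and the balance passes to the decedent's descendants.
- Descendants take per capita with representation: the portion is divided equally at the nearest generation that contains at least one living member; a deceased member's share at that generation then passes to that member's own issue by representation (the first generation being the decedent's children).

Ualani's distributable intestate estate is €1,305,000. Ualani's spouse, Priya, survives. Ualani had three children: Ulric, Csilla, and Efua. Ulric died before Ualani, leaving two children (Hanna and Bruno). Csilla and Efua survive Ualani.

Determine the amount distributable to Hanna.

Hanna receives €145,000.

Priya takes one-third of €1,305,000 = €435,000. The remaining €870,000 passes to the descendants.
The descendants' portion (€870,000) is divided into 3 shares of €290,000: Csilla and Efua each take €290,000; Ulric's €290,000 share passes to Ulric's issue.
Ulric's share (€290,000) is divided into 2 shares of €145,000: Hanna and Bruno each take €145,000.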